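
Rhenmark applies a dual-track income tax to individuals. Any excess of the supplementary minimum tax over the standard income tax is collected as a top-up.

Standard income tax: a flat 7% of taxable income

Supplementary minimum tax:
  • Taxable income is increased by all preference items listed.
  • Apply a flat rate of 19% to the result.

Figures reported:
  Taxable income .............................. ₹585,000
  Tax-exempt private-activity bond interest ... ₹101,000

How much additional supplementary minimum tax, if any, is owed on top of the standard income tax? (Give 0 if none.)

₹89,390

Standard income tax:
  ₹585,000 × 7% = ₹40,950

Supplementary minimum tax:
  Adjusted income: ₹585,000 + ₹101,000 = ₹686,000
  ₹686,000 × 19% = ₹130,340

Excess of supplementary minimum tax over standard income tax: ₹130,340 − ₹40,950 = ₹89,390.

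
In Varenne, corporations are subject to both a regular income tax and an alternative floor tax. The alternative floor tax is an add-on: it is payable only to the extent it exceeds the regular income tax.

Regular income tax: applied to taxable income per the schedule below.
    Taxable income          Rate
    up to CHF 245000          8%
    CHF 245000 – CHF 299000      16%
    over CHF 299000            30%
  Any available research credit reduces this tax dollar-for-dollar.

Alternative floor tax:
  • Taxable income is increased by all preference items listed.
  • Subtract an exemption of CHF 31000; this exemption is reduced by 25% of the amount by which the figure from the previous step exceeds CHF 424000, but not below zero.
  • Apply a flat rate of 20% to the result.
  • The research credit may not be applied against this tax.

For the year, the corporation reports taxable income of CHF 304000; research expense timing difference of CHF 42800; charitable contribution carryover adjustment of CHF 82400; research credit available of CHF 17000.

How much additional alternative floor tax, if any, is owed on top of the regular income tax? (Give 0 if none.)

Alternative floor tax:
  Adjusted income: CHF 304000 + CHF 42800 + CHF 82400 = CHF 429200
  Exemption: CHF 31000 − 25% × (CHF 429200 − CHF 424000) = CHF 31000 − CHF 1300 = CHF 29700
  Base: CHF 429200 − CHF 29700 = CHF 399500
  CHF 399500 × 20% = CHF 79900

Regular income tax:
  CHF 245000 × 8% = CHF 19600
  CHF 54000 × 16% = CHF 8640
  CHF 5000 × 30% = CHF 1500
  → CHF 29740
  Less research credit CHF 17000 → CHF 12740

Excess of alternative floor tax over regular income tax: CHF 79900 − CHF 12740 = CHF 67160.

CHF 67160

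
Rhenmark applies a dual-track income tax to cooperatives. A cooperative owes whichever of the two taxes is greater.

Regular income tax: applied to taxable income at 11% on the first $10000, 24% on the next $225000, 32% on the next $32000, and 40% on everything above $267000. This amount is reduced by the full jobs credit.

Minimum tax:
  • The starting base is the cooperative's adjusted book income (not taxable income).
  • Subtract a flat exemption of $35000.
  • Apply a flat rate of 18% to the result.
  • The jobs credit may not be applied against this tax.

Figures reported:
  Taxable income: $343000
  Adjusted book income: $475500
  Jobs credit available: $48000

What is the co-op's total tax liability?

$79290

Minimum tax:
  Base (adjusted book income): $475500
  Less exemption $35000 → base $440500
  $440500 × 18% = $79290

Regular income tax:
  $10000 × 11% = $1100
  $225000 × 24% = $54000
  $32000 × 32% = $10240
  $76000 × 40% = $30400
  → $95740
  Less jobs credit $48000 → $47740

$79290 > $47740, so the minimum tax is the binding amount.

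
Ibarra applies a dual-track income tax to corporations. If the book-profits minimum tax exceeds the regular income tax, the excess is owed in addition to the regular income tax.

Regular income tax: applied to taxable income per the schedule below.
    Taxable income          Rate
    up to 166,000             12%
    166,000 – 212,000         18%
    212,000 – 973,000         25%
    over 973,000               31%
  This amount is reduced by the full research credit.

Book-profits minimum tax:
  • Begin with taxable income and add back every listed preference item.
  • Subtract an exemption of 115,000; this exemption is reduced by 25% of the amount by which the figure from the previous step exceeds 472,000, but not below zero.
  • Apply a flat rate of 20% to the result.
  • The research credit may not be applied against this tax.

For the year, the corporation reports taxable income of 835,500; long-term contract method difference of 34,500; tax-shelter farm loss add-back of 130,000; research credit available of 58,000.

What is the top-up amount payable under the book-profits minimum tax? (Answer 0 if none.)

Book-profits minimum tax:
  Adjusted income: 835,500 + 34,500 + 130,000 = 1,000,000
  Exemption: 25% × (1,000,000 − 472,000) = 132,000 ≥ 115,000, so the exemption is fully phased out
  Base: 1,000,000 − 0 = 1,000,000
  1,000,000 × 20% = 200,000

Regular income tax:
  166,000 × 12% = 19,920
  46,000 × 18% = 8,280
  623,500 × 25% = 155,875
  → 184,075
  Less research credit 58,000 → 126,075

Excess of book-profits minimum tax over regular income tax: 200,000 − 126,075 = 73,925.

73,925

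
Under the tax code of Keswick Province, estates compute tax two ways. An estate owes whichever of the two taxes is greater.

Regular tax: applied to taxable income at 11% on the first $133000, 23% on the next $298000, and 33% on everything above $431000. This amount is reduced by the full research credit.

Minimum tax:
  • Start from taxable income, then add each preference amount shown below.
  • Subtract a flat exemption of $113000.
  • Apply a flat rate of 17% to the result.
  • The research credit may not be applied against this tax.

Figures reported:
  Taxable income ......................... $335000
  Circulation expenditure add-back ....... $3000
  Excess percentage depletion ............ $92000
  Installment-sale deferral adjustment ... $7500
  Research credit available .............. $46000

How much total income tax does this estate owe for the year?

$55165

Regular tax:
  $133000 × 11% = $14630
  $202000 × 23% = $46460
  → $61090
  Less research credit $46000 → $15090

Minimum tax:
  Adjusted income: $335000 + $3000 + $92000 + $7500 = $437500
  Less exemption $113000 → base $324500
  $324500 × 17% = $55165

$55165 > $15090, so the minimum tax is the binding amount.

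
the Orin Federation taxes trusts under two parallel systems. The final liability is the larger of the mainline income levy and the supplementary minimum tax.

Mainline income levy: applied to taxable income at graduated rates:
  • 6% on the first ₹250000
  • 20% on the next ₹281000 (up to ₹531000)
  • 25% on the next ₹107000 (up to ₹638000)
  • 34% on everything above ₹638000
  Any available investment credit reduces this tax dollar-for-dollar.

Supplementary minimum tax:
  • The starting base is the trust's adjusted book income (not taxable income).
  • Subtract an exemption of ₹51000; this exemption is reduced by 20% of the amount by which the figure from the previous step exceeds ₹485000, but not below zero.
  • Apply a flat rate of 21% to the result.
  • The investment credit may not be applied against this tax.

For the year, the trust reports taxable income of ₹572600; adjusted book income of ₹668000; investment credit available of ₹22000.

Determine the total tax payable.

₹137256

Mainline income levy:
  ₹250000 × 6% = ₹15000
  ₹281000 × 20% = ₹56200
  ₹41600 × 25% = ₹10400
  → ₹81600
  Less investment credit ₹22000 → ₹59600

Supplementary minimum tax:
  Base (adjusted book income): ₹668000
  Exemption: ₹51000 − 20% × (₹668000 − ₹485000) = ₹51000 − ₹36600 = ₹14400
  Base: ₹668000 − ₹14400 = ₹653600
  ₹653600 × 21% = ₹137256

₹137256 > ₹59600, so the supplementary minimum tax is the binding amount.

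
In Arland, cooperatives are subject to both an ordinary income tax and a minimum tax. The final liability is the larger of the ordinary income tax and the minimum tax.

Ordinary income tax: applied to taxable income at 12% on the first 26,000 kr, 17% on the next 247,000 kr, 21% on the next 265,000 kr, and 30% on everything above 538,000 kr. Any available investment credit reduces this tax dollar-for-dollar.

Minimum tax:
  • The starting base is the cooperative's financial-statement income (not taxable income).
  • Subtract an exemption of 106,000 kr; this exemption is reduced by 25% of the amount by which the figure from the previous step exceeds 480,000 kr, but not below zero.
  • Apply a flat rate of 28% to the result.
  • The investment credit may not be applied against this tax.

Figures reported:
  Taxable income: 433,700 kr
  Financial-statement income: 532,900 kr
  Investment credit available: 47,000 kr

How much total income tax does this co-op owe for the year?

Ordinary income tax:
  26,000 kr × 12% = 3,120 kr
  247,000 kr × 17% = 41,990 kr
  160,700 kr × 21% = 33,747 kr
  → 78,857 kr
  Less investment credit 47,000 kr → 31,857 kr

Minimum tax:
  Base (financial-statement income): 532,900 kr
  Exemption: 106,000 kr − 25% × (532,900 kr − 480,000 kr) = 106,000 kr − 13,225 kr = 92,775 kr
  Base: 532,900 kr − 92,775 kr = 440,125 kr
  440,125 kr × 28% = 123,235 kr

123,235 kr > 31,857 kr, so the minimum tax is the binding amount.

123,235 kr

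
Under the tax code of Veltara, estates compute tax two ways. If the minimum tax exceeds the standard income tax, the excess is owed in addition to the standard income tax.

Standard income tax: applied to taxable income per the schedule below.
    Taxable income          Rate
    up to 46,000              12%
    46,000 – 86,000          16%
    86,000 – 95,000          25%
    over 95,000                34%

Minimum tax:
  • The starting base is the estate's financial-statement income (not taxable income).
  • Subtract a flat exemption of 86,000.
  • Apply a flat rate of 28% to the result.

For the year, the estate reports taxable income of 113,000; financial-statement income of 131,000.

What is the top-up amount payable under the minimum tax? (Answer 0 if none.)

Minimum tax:
  Base (financial-statement income): 131,000
  Less exemption 86,000 → base 45,000
  45,000 × 28% = 12,600

Standard income tax:
  46,000 × 12% = 5,520
  40,000 × 16% = 6,400
  9,000 × 25% = 2,250
  18,000 × 34% = 6,120
  → 20,290

12,600 ≤ 20,290, so no add-on is due.

0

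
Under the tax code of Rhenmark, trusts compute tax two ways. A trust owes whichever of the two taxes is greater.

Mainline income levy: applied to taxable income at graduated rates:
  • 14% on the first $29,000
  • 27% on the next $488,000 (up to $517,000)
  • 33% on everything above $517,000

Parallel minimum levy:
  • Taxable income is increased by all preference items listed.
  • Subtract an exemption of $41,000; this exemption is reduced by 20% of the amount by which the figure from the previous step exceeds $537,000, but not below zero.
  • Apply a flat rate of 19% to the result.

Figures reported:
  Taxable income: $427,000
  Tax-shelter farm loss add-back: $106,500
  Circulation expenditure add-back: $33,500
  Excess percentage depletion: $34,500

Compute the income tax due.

Mainline income levy:
  $29,000 × 14% = $4,060
  $398,000 × 27% = $107,460
  → $111,520

Parallel minimum levy:
  Adjusted income: $427,000 + $106,500 + $33,500 + $34,500 = $601,500
  Exemption: $41,000 − 20% × ($601,500 − $537,000) = $41,000 − $12,900 = $28,100
  Base: $601,500 − $28,100 = $573,400
  $573,400 × 19% = $108,946

$111,520 > $108,946, so the mainline income levy governs.

$111,520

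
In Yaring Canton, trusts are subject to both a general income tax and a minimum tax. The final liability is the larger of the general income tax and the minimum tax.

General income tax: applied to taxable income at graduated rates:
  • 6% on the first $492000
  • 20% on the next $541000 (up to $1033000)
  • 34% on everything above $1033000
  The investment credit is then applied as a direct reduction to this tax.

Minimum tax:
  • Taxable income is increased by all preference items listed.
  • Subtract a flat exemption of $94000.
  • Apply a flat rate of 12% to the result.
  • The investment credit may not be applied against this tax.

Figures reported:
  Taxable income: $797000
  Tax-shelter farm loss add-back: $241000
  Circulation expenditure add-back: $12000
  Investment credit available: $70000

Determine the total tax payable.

$114720

Minimum tax:
  Adjusted income: $797000 + $241000 + $12000 = $1050000
  Less exemption $94000 → base $956000
  $956000 × 12% = $114720

General income tax:
  $492000 × 6% = $29520
  $305000 × 20% = $61000
  → $90520
  Less investment credit $70000 → $20520

$114720 > $20520, so the minimum tax is the binding amount.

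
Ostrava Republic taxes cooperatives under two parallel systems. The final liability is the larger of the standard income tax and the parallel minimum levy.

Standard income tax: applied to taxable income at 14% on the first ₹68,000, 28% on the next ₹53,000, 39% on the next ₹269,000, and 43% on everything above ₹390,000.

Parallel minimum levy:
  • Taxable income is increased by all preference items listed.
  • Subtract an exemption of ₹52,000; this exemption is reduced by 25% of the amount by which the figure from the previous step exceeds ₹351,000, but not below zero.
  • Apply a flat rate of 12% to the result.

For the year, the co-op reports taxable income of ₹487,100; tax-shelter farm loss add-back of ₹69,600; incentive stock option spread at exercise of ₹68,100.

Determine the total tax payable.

Parallel minimum levy:
  Adjusted income: ₹487,100 + ₹69,600 + ₹68,100 = ₹624,800
  Exemption: 25% × (₹624,800 − ₹351,000) = ₹68,450 ≥ ₹52,000, so the exemption is fully phased out
  Base: ₹624,800 − ₹0 = ₹624,800
  ₹624,800 × 12% = ₹74,976

Standard income tax:
  ₹68,000 × 14% = ₹9,520
  ₹53,000 × 28% = ₹14,840
  ₹269,000 × 39% = ₹104,910
  ₹97,100 × 43% = ₹41,753
  → ₹171,023

₹171,023 > ₹74,976, so the standard income tax governs.

₹171,023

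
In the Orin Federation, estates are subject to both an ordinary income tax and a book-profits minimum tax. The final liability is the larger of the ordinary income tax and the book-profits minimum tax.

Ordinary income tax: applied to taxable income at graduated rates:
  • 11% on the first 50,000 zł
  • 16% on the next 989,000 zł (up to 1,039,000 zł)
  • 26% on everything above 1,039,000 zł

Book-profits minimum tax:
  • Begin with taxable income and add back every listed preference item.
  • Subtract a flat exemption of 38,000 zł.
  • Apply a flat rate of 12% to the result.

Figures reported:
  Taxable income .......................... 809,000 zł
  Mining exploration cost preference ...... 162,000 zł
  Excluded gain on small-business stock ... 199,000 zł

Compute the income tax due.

Book-profits minimum tax:
  Adjusted income: 809,000 zł + 162,000 zł + 199,000 zł = 1,170,000 zł
  Less exemption 38,000 zł → base 1,132,000 zł
  1,132,000 zł × 12% = 135,840 zł

Ordinary income tax:
  50,000 zł × 11% = 5,500 zł
  759,000 zł × 16% = 121,440 zł
  → 126,940 zł

135,840 zł > 126,940 zł, so the book-profits minimum tax is the binding amount.

135,840 zł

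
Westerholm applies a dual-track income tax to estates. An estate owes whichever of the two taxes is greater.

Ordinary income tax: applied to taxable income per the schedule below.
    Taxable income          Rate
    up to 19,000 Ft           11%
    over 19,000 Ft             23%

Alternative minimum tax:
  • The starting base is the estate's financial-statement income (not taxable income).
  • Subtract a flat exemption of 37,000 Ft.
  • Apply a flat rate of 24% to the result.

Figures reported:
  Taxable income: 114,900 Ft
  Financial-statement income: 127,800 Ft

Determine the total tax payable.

24,147 Ft

Alternative minimum tax:
  Base (financial-statement income): 127,800 Ft
  Less exemption 37,000 Ft → base 90,800 Ft
  90,800 Ft × 24% = 21,792 Ft

Ordinary income tax:
  19,000 Ft × 11% = 2,090 Ft
  95,900 Ft × 23% = 22,057 Ft
  → 24,147 Ft

24,147 Ft > 21,792 Ft, so the ordinary income tax governs.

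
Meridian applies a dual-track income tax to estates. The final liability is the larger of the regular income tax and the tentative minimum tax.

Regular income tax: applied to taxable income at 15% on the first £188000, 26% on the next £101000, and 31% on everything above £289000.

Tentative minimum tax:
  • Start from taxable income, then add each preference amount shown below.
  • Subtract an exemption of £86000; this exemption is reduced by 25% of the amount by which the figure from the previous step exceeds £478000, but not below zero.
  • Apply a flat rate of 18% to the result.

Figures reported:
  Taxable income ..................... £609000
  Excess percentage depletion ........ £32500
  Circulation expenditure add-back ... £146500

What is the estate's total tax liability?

Regular income tax:
  £188000 × 15% = £28200
  £101000 × 26% = £26260
  £320000 × 31% = £99200
  → £153660

Tentative minimum tax:
  Adjusted income: £609000 + £32500 + £146500 = £788000
  Exemption: £86000 − 25% × (£788000 − £478000) = £86000 − £77500 = £8500
  Base: £788000 − £8500 = £779500
  £779500 × 18% = £140310

£153660 > £140310, so the regular income tax governs.

£153660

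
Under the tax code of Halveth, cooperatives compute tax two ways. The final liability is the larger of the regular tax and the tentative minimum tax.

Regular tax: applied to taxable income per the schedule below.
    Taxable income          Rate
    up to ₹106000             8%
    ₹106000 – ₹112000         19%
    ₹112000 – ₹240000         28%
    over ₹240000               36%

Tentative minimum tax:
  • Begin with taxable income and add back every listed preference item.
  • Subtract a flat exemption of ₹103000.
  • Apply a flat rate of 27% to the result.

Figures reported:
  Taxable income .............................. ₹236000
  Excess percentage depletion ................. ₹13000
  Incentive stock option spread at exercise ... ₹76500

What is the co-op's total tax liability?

₹60075

Tentative minimum tax:
  Adjusted income: ₹236000 + ₹13000 + ₹76500 = ₹325500
  Less exemption ₹103000 → base ₹222500
  ₹222500 × 27% = ₹60075

Regular tax:
  ₹106000 × 8% = ₹8480
  ₹6000 × 19% = ₹1140
  ₹124000 × 28% = ₹34720
  → ₹44340

₹60075 > ₹44340, so the tentative minimum tax is the binding amount.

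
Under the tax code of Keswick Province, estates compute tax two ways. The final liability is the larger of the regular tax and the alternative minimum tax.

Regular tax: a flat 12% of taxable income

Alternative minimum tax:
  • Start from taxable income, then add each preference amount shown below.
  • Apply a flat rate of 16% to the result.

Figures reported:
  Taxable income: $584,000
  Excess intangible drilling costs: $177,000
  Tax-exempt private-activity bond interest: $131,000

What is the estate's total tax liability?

Regular tax:
  $584,000 × 12% = $70,080

Alternative minimum tax:
  Adjusted income: $584,000 + $177,000 + $131,000 = $892,000
  $892,000 × 16% = $142,720

$142,720 > $70,080, so the alternative minimum tax is the binding amount.

$142,720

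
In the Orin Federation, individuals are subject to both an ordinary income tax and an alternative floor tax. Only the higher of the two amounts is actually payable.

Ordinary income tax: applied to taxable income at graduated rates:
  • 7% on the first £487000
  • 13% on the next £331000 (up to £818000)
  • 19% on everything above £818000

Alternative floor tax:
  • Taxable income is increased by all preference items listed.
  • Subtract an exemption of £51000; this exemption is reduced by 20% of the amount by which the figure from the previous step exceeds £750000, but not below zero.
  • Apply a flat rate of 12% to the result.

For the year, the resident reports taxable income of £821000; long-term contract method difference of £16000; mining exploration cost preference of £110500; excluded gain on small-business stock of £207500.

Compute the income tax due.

Ordinary income tax:
  £487000 × 7% = £34090
  £331000 × 13% = £43030
  £3000 × 19% = £570
  → £77690

Alternative floor tax:
  Adjusted income: £821000 + £16000 + £110500 + £207500 = £1155000
  Exemption: 20% × (£1155000 − £750000) = £81000 ≥ £51000, so the exemption is fully phased out
  Base: £1155000 − £0 = £1155000
  £1155000 × 12% = £138600

£138600 > £77690, so the alternative floor tax is the binding amount.

£138600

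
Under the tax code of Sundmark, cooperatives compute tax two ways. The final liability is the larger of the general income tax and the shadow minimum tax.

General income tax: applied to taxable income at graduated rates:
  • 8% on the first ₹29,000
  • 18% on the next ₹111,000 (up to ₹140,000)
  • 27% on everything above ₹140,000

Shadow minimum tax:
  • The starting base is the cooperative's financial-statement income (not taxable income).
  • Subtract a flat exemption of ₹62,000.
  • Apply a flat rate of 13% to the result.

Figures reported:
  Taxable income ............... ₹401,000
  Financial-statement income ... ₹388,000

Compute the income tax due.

General income tax:
  ₹29,000 × 8% = ₹2,320
  ₹111,000 × 18% = ₹19,980
  ₹261,000 × 27% = ₹70,470
  → ₹92,770

Shadow minimum tax:
  Base (financial-statement income): ₹388,000
  Less exemption ₹62,000 → base ₹326,000
  ₹326,000 × 13% = ₹42,380

₹92,770 > ₹42,380, so the general income tax governs.

₹92,770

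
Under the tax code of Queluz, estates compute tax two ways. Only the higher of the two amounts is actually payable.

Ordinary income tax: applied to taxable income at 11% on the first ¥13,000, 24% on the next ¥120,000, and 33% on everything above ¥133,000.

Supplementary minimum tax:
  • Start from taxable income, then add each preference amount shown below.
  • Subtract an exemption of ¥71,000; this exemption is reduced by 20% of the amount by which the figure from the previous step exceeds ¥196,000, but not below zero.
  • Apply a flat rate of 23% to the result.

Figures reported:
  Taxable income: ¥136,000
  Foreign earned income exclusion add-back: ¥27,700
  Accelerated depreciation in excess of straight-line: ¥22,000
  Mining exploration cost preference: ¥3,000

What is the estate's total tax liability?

Supplementary minimum tax:
  Adjusted income: ¥136,000 + ¥27,700 + ¥22,000 + ¥3,000 = ¥188,700
  Exemption: ¥188,700 ≤ ¥196,000, so full ¥71,000 applies
  Base: ¥188,700 − ¥71,000 = ¥117,700
  ¥117,700 × 23% = ¥27,071

Ordinary income tax:
  ¥13,000 × 11% = ¥1,430
  ¥120,000 × 24% = ¥28,800
  ¥3,000 × 33% = ¥990
  → ¥31,220

¥31,220 > ¥27,071, so the ordinary income tax governs.

¥31,220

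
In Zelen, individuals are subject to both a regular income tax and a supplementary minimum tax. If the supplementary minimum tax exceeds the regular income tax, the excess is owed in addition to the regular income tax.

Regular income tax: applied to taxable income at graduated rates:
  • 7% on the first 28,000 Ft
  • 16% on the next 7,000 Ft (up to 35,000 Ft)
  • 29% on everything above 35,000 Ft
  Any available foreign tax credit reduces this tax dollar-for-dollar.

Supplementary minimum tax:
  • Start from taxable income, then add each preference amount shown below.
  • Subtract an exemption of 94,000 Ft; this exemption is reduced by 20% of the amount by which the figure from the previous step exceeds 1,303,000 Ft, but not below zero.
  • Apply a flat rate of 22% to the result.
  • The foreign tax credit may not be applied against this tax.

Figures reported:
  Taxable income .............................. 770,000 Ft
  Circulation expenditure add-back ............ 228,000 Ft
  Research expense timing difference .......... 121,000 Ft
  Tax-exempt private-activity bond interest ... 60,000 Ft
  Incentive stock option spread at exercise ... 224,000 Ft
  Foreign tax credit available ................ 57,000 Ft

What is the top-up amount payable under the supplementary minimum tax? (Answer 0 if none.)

Regular income tax:
  28,000 Ft × 7% = 1,960 Ft
  7,000 Ft × 16% = 1,120 Ft
  735,000 Ft × 29% = 213,150 Ft
  → 216,230 Ft
  Less foreign tax credit 57,000 Ft → 159,230 Ft

Supplementary minimum tax:
  Adjusted income: 770,000 Ft + 228,000 Ft + 121,000 Ft + 60,000 Ft + 224,000 Ft = 1,403,000 Ft
  Exemption: 94,000 Ft − 20% × (1,403,000 Ft − 1,303,000 Ft) = 94,000 Ft − 20,000 Ft = 74,000 Ft
  Base: 1,403,000 Ft − 74,000 Ft = 1,329,000 Ft
  1,329,000 Ft × 22% = 292,380 Ft

Excess of supplementary minimum tax over regular income tax: 292,380 Ft − 159,230 Ft = 133,150 Ft.

133,150 Ft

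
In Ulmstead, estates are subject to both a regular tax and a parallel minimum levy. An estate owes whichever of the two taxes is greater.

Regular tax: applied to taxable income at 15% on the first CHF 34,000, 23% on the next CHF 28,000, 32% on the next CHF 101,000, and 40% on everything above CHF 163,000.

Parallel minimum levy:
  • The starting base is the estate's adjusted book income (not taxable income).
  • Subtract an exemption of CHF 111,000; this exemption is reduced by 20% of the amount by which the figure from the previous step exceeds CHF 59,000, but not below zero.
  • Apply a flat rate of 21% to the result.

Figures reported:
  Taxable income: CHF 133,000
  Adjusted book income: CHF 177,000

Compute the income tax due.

CHF 34,260

Parallel minimum levy:
  Base (adjusted book income): CHF 177,000
  Exemption: CHF 111,000 − 20% × (CHF 177,000 − CHF 59,000) = CHF 111,000 − CHF 23,600 = CHF 87,400
  Base: CHF 177,000 − CHF 87,400 = CHF 89,600
  CHF 89,600 × 21% = CHF 18,816

Regular tax:
  CHF 34,000 × 15% = CHF 5,100
  CHF 28,000 × 23% = CHF 6,440
  CHF 71,000 × 32% = CHF 22,720
  → CHF 34,260

CHF 34,260 > CHF 18,816, so the regular tax governs.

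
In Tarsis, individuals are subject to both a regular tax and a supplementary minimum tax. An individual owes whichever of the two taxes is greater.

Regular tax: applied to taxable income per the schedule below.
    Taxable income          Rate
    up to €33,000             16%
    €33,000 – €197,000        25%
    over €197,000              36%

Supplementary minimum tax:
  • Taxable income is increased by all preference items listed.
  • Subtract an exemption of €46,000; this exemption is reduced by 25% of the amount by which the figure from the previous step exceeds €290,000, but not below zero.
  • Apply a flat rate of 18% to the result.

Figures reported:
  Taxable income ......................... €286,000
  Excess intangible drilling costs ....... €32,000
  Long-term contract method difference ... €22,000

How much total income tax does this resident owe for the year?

Supplementary minimum tax:
  Adjusted income: €286,000 + €32,000 + €22,000 = €340,000
  Exemption: €46,000 − 25% × (€340,000 − €290,000) = €46,000 − €12,500 = €33,500
  Base: €340,000 − €33,500 = €306,500
  €306,500 × 18% = €55,170

Regular tax:
  €33,000 × 16% = €5,280
  €164,000 × 25% = €41,000
  €89,000 × 36% = €32,040
  → €78,320

€78,320 > €55,170, so the regular tax governs.

€78,320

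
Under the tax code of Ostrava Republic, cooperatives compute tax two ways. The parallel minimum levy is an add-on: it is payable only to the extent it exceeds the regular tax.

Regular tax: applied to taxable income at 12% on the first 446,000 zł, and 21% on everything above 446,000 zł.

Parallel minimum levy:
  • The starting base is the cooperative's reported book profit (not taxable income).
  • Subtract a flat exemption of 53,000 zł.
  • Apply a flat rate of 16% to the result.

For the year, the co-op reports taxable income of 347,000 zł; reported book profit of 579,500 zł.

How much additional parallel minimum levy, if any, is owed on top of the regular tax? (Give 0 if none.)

Parallel minimum levy:
  Base (reported book profit): 579,500 zł
  Less exemption 53,000 zł → base 526,500 zł
  526,500 zł × 16% = 84,240 zł

Regular tax:
  347,000 zł × 12% = 41,640 zł

Excess of parallel minimum levy over regular tax: 84,240 zł − 41,640 zł = 42,600 zł.

42,600 zł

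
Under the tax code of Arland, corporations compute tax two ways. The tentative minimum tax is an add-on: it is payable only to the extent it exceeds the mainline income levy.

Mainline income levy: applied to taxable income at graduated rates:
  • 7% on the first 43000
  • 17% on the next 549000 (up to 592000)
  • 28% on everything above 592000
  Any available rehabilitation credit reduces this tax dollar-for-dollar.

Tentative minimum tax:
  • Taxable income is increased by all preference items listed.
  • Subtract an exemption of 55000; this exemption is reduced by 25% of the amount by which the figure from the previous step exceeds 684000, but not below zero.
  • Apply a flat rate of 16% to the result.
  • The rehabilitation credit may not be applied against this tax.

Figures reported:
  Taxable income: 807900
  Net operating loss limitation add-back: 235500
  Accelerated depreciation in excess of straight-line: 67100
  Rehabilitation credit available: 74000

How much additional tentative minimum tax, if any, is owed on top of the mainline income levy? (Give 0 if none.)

94888

Mainline income levy:
  43000 × 7% = 3010
  549000 × 17% = 93330
  215900 × 28% = 60452
  → 156792
  Less rehabilitation credit 74000 → 82792

Tentative minimum tax:
  Adjusted income: 807900 + 235500 + 67100 = 1110500
  Exemption: 25% × (1110500 − 684000) = 106625 ≥ 55000, so the exemption is fully phased out
  Base: 1110500 − 0 = 1110500
  1110500 × 16% = 177680

Excess of tentative minimum tax over mainline income levy: 177680 − 82792 = 94888.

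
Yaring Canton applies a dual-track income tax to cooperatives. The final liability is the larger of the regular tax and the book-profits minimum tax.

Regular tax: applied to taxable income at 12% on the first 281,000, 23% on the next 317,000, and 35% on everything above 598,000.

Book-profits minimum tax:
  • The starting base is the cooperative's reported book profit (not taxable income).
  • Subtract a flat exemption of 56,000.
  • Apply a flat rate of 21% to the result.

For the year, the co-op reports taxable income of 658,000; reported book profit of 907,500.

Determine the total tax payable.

178,815

Book-profits minimum tax:
  Base (reported book profit): 907,500
  Less exemption 56,000 → base 851,500
  851,500 × 21% = 178,815

Regular tax:
  281,000 × 12% = 33,720
  317,000 × 23% = 72,910
  60,000 × 35% = 21,000
  → 127,630

178,815 > 127,630, so the book-profits minimum tax is the binding amount.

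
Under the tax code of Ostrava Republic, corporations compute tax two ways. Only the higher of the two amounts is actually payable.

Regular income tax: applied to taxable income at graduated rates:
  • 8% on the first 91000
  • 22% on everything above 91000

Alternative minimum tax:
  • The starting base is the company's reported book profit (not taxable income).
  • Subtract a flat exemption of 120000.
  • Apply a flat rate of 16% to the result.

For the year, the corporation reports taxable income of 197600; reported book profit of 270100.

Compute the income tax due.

30732

Alternative minimum tax:
  Base (reported book profit): 270100
  Less exemption 120000 → base 150100
  150100 × 16% = 24016

Regular income tax:
  91000 × 8% = 7280
  106600 × 22% = 23452
  → 30732

30732 > 24016, so the regular income tax governs.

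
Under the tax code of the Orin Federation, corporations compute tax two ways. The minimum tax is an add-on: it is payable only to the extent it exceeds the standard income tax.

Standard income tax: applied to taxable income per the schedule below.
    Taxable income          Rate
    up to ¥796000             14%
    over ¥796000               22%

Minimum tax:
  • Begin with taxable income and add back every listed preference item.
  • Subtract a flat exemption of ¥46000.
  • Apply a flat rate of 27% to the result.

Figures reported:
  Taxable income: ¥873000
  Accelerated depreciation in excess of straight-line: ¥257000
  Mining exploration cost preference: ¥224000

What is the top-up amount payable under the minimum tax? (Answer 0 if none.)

Minimum tax:
  Adjusted income: ¥873000 + ¥257000 + ¥224000 = ¥1354000
  Less exemption ¥46000 → base ¥1308000
  ¥1308000 × 27% = ¥353160

Standard income tax:
  ¥796000 × 14% = ¥111440
  ¥77000 × 22% = ¥16940
  → ¥128380

Excess of minimum tax over standard income tax: ¥353160 − ¥128380 = ¥224780.

¥224780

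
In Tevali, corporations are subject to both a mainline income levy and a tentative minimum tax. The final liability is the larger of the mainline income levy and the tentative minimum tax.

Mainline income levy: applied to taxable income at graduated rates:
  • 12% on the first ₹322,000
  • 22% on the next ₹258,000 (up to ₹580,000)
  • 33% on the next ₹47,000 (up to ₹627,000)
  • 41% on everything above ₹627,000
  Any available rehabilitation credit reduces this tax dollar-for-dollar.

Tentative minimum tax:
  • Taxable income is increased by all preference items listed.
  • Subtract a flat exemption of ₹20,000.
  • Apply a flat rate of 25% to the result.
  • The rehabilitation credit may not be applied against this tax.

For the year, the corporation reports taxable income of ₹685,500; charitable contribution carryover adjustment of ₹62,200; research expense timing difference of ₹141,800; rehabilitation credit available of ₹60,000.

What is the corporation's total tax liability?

Tentative minimum tax:
  Adjusted income: ₹685,500 + ₹62,200 + ₹141,800 = ₹889,500
  Less exemption ₹20,000 → base ₹869,500
  ₹869,500 × 25% = ₹217,375

Mainline income levy:
  ₹322,000 × 12% = ₹38,640
  ₹258,000 × 22% = ₹56,760
  ₹47,000 × 33% = ₹15,510
  ₹58,500 × 41% = ₹23,985
  → ₹134,895
  Less rehabilitation credit ₹60,000 → ₹74,895

₹217,375 > ₹74,895, so the tentative minimum tax is the binding amount.

₹217,375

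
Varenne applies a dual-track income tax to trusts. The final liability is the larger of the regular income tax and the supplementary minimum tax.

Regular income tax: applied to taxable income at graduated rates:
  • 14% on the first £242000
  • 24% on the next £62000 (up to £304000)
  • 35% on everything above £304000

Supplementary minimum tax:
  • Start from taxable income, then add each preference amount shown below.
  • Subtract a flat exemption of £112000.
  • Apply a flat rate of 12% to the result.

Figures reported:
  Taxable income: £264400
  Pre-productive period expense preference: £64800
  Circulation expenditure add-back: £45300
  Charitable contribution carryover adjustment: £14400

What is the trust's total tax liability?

Supplementary minimum tax:
  Adjusted income: £264400 + £64800 + £45300 + £14400 = £388900
  Less exemption £112000 → base £276900
  £276900 × 12% = £33228

Regular income tax:
  £242000 × 14% = £33880
  £22400 × 24% = £5376
  → £39256

£39256 > £33228, so the regular income tax governs.

£39256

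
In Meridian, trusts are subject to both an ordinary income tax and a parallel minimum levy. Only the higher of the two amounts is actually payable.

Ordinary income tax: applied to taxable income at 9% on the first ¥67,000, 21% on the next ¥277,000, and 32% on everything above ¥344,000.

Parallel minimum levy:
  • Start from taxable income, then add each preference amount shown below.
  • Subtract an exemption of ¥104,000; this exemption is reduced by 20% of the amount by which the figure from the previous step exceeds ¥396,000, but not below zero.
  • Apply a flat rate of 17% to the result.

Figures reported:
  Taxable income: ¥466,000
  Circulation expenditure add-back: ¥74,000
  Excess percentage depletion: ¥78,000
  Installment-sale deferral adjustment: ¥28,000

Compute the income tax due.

¥103,240

Ordinary income tax:
  ¥67,000 × 9% = ¥6,030
  ¥277,000 × 21% = ¥58,170
  ¥122,000 × 32% = ¥39,040
  → ¥103,240

Parallel minimum levy:
  Adjusted income: ¥466,000 + ¥74,000 + ¥78,000 + ¥28,000 = ¥646,000
  Exemption: ¥104,000 − 20% × (¥646,000 − ¥396,000) = ¥104,000 − ¥50,000 = ¥54,000
  Base: ¥646,000 − ¥54,000 = ¥592,000
  ¥592,000 × 17% = ¥100,640

¥103,240 > ¥100,640, so the ordinary income tax governs.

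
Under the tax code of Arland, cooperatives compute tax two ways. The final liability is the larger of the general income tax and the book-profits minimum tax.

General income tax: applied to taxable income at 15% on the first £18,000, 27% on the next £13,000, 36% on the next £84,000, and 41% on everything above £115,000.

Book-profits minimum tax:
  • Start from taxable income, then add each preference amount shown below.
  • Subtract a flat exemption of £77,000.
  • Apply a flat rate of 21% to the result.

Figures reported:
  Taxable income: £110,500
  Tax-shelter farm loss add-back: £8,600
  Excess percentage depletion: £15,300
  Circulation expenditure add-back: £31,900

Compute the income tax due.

£34,830

General income tax:
  £18,000 × 15% = £2,700
  £13,000 × 27% = £3,510
  £79,500 × 36% = £28,620
  → £34,830

Book-profits minimum tax:
  Adjusted income: £110,500 + £8,600 + £15,300 + £31,900 = £166,300
  Less exemption £77,000 → base £89,300
  £89,300 × 21% = £18,753

£34,830 > £18,753, so the general income tax governs.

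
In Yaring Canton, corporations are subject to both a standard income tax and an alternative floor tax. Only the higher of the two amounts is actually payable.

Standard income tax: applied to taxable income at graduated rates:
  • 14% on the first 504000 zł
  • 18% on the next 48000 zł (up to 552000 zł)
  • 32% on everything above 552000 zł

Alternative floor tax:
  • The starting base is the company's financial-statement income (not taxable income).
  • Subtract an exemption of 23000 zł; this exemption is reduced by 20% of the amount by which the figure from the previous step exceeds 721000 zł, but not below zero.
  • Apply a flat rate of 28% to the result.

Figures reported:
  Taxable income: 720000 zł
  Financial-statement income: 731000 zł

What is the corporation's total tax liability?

198800 zł

Standard income tax:
  504000 zł × 14% = 70560 zł
  48000 zł × 18% = 8640 zł
  168000 zł × 32% = 53760 zł
  → 132960 zł

Alternative floor tax:
  Base (financial-statement income): 731000 zł
  Exemption: 23000 zł − 20% × (731000 zł − 721000 zł) = 23000 zł − 2000 zł = 21000 zł
  Base: 731000 zł − 21000 zł = 710000 zł
  710000 zł × 28% = 198800 zł

198800 zł > 132960 zł, so the alternative floor tax is the binding amount.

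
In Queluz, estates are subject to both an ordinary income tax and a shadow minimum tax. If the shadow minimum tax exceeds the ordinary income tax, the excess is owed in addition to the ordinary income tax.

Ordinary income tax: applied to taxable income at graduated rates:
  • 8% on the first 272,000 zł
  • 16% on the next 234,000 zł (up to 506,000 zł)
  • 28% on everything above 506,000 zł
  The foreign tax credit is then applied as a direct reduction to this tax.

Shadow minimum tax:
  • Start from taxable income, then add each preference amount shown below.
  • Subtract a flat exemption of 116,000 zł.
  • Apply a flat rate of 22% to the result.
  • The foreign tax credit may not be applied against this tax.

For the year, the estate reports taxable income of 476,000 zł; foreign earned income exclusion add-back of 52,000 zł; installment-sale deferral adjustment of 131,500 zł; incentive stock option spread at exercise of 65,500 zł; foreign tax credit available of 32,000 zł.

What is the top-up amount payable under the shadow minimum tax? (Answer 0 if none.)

111,580 zł

Ordinary income tax:
  272,000 zł × 8% = 21,760 zł
  204,000 zł × 16% = 32,640 zł
  → 54,400 zł
  Less foreign tax credit 32,000 zł → 22,400 zł

Shadow minimum tax:
  Adjusted income: 476,000 zł + 52,000 zł + 131,500 zł + 65,500 zł = 725,000 zł
  Less exemption 116,000 zł → base 609,000 zł
  609,000 zł × 22% = 133,980 zł

Excess of shadow minimum tax over ordinary income tax: 133,980 zł − 22,400 zł = 111,580 zł.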